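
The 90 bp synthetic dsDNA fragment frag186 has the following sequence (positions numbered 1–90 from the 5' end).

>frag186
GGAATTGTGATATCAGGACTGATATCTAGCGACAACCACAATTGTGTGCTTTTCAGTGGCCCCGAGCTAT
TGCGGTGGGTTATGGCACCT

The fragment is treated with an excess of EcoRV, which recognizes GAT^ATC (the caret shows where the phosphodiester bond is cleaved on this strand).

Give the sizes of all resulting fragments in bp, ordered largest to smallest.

67, 12, 11 bp

EcoRV sites (GATATC) start at positions 9, 21.
EcoRV cuts after base 3 of each site, so after positions 11, 23.
Linear molecule, 2 cuts → 3 fragments:
  1–11 → 11 bp
  12–23 → 12 bp
  24–90 → 67 bp
Sorted largest to smallest: 67, 12, 11 bp.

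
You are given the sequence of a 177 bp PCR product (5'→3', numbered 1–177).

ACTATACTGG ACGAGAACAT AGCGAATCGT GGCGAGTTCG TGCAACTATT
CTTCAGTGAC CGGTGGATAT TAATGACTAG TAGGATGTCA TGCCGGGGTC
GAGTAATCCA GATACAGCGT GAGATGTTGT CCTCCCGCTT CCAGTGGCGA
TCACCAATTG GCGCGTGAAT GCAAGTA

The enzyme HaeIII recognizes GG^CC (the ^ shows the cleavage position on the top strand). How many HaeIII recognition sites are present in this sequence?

No occurrence of GGCC is present in the sequence.
HaeIII does not cut: 0 sites.

0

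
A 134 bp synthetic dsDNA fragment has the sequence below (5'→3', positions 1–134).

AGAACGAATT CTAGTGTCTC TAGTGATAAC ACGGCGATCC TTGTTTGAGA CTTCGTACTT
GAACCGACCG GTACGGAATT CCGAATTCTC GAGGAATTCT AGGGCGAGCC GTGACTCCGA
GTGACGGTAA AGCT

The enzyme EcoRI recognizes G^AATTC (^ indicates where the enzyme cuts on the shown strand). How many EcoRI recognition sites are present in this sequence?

GAATTC occurs starting at positions 6, 76, 83, 94.
EcoRI cuts at 4 sites.

4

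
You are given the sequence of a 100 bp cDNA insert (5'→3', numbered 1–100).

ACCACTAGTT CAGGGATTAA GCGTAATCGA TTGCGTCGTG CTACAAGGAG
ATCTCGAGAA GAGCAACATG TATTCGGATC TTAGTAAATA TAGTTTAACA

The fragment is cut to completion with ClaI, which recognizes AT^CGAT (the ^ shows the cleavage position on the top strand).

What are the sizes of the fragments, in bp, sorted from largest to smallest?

73, 27 bp

The ClaI site (ATCGAT) starts at position 26.
ClaI cuts after base 2 of each site, so after position 27.
Linear molecule, 1 cut → 2 fragments:
  1–27 → 27 bp
  28–100 → 73 bp
Sorted largest to smallest: 73, 27 bp.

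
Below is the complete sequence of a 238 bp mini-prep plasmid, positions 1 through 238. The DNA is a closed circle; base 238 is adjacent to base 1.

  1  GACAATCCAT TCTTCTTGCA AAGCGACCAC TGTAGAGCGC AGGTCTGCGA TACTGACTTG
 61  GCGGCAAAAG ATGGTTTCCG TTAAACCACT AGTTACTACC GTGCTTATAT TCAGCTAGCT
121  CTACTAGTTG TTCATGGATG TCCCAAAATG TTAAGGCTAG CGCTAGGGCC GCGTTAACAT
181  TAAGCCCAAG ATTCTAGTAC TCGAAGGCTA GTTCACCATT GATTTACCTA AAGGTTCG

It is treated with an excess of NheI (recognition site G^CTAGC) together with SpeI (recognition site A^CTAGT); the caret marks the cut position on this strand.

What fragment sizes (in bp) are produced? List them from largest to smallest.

170, 33, 26, 9 bp

NheI sites (GCTAGC) start at positions 114, 156.
NheI cuts after the first base of each site, so after positions 114, 156.
SpeI sites (ACTAGT) start at positions 88, 123.
SpeI cuts after the first base of each site, so after positions 88, 123.
Combined cut positions: 88, 114, 123, 156.
Circular molecule, 4 cuts → 4 fragments:
  89–114 → 26 bp
  115–123 → 9 bp
  124–156 → 33 bp
  157–238 then 1–88 → 82 + 88 = 170 bp
Sorted largest to smallest: 170, 33, 26, 9 bp.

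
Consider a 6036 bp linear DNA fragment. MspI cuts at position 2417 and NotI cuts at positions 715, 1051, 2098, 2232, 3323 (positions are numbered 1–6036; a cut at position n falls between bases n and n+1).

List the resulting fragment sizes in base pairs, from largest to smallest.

Combined cut positions (sorted): 715, 1051, 2098, 2232, 2417, 3323.
Linear molecule, 6 cuts → 7 fragments:
  715 − 0 = 715 bp
  1051 − 715 = 336 bp
  2098 − 1051 = 1047 bp
  2232 − 2098 = 134 bp
  2417 − 2232 = 185 bp
  3323 − 2417 = 906 bp
  6036 − 3323 = 2713 bp
Sorted largest to smallest: 2713, 1047, 906, 715, 336, 185, 134 bp.

2713, 1047, 906, 715, 336, 185, 134 bp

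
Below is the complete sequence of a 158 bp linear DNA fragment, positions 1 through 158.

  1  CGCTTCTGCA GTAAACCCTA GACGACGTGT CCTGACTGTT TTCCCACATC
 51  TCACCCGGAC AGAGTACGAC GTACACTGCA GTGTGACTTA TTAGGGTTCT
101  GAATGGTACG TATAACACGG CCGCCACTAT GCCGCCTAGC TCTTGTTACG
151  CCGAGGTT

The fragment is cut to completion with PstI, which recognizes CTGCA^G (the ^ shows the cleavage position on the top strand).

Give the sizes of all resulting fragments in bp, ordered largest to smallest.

PstI sites (CTGCAG) start at positions 6, 76.
PstI cuts after base 5 of each site (before the last base), so after positions 10, 80.
Linear molecule, 2 cuts → 3 fragments:
  1–10 → 10 bp
  11–80 → 70 bp
  81–158 → 78 bp
Sorted largest to smallest: 78, 70, 10 bp.

78, 70, 10 bp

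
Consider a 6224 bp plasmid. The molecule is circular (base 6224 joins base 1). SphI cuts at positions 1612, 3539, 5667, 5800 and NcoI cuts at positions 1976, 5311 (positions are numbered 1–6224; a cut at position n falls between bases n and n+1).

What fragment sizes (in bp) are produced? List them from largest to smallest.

2036, 1772, 1563, 364, 356, 133 bp

Combined cut positions (sorted): 1612, 1976, 3539, 5311, 5667, 5800.
Circular molecule, 6 cuts → 6 fragments:
  1976 − 1612 = 364 bp
  3539 − 1976 = 1563 bp
  5311 − 3539 = 1772 bp
  5667 − 5311 = 356 bp
  5800 − 5667 = 133 bp
  wrap: 6224 − 5800 + 1612 = 2036 bp
Sorted largest to smallest: 2036, 1772, 1563, 364, 356, 133 bp.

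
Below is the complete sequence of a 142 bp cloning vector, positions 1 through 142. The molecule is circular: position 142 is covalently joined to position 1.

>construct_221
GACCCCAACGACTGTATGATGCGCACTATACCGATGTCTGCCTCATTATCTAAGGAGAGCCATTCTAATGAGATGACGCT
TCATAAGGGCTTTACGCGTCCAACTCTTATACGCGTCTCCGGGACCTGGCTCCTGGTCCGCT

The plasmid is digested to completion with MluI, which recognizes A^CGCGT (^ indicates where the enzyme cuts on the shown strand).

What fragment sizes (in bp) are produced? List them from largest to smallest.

125, 17 bp

MluI sites (ACGCGT) start at positions 94, 111.
MluI cuts after the first base of each site, so after positions 94, 111.
Circular molecule, 2 cuts → 2 fragments:
  95–111 → 17 bp
  112–142 then 1–94 → 31 + 94 = 125 bp
Sorted largest to smallest: 125, 17 bp.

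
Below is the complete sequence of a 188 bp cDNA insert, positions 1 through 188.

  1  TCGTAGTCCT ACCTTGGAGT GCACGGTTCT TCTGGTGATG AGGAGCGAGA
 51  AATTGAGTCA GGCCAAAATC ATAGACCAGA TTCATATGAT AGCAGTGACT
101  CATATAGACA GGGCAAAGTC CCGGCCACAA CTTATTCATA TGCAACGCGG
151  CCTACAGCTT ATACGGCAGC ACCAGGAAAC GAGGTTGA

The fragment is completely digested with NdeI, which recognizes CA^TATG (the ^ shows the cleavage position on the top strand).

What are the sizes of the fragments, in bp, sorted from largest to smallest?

NdeI sites (CATATG) start at positions 83, 137.
NdeI cuts after base 2 of each site, so after positions 84, 138.
Linear molecule, 2 cuts → 3 fragments:
  1–84 → 84 bp
  85–138 → 54 bp
  139–188 → 50 bp
Sorted largest to smallest: 84, 54, 50 bp.

84, 54, 50 bp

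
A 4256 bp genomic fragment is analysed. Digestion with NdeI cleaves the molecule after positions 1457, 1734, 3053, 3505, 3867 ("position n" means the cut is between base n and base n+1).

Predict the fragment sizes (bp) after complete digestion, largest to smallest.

Linear molecule, 5 cuts → 6 fragments:
  1457 − 0 = 1457 bp
  1734 − 1457 = 277 bp
  3053 − 1734 = 1319 bp
  3505 − 3053 = 452 bp
  3867 − 3505 = 362 bp
  4256 − 3867 = 389 bp
Sorted largest to smallest: 1457, 1319, 452, 389, 362, 277 bp.

1457, 1319, 452, 389, 362, 277 bp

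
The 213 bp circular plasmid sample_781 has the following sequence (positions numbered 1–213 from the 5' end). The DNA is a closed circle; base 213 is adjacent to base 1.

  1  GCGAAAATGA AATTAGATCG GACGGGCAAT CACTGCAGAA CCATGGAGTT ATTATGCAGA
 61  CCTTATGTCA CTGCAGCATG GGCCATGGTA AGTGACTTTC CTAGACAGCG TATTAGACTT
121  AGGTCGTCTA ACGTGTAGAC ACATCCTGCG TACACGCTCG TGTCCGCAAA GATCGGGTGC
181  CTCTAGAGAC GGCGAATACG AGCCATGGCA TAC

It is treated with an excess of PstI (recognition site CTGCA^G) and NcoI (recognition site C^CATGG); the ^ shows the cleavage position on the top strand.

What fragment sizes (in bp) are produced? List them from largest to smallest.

PstI sites (CTGCAG) start at positions 33, 71.
PstI cuts after base 5 of each site (before the last base), so after positions 37, 75.
NcoI sites (CCATGG) start at positions 41, 83, 203.
NcoI cuts after the first base of each site, so after positions 41, 83, 203.
Combined cut positions: 37, 41, 75, 83, 203.
Circular molecule, 5 cuts → 5 fragments:
  38–41 → 4 bp
  42–75 → 34 bp
  76–83 → 8 bp
  84–203 → 120 bp
  204–213 then 1–37 → 10 + 37 = 47 bp
Sorted largest to smallest: 120, 47, 34, 8, 4 bp.

120, 47, 34, 8, 4 bp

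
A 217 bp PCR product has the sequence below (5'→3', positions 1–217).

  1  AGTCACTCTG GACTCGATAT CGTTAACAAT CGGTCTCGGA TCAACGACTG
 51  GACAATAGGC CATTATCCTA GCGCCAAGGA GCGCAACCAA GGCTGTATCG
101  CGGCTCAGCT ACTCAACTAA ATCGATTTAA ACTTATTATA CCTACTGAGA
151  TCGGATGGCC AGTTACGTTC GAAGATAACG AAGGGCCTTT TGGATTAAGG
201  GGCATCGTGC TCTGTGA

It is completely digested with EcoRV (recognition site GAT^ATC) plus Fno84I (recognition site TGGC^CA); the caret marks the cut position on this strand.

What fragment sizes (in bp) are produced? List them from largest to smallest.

The EcoRV site (GATATC) starts at position 16.
EcoRV cuts after base 3 of each site, so after position 18.
The Fno84I site (TGGCCA) starts at position 156.
Fno84I cuts after base 4 of each site, so after position 159.
Combined cut positions: 18, 159.
Linear molecule, 2 cuts → 3 fragments:
  1–18 → 18 bp
  19–159 → 141 bp
  160–217 → 58 bp
Sorted largest to smallest: 141, 58, 18 bp.

141, 58, 18 bp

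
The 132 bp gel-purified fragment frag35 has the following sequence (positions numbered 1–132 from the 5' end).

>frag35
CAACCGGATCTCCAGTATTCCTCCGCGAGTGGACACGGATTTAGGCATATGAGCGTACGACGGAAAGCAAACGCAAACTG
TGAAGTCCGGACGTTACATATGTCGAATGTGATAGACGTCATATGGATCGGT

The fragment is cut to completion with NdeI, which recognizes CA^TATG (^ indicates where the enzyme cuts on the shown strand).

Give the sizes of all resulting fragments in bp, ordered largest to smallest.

51, 47, 23, 11 bp

NdeI sites (CATATG) start at positions 46, 97, 120.
NdeI cuts after base 2 of each site, so after positions 47, 98, 121.
Linear molecule, 3 cuts → 4 fragments:
  1–47 → 47 bp
  48–98 → 51 bp
  99–121 → 23 bp
  122–132 → 11 bp
Sorted largest to smallest: 51, 47, 23, 11 bp.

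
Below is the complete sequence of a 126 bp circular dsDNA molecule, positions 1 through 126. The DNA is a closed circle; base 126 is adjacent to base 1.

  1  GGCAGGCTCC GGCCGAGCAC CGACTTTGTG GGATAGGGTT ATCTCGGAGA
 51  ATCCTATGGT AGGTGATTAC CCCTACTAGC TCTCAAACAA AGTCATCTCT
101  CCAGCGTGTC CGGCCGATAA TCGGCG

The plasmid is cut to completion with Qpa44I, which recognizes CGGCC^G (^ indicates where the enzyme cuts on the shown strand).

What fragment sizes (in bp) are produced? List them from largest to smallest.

Qpa44I sites (CGGCCG) start at positions 10, 111.
Qpa44I cuts after base 5 of each site (before the last base), so after positions 14, 115.
Circular molecule, 2 cuts → 2 fragments:
  15–115 → 101 bp
  116–126 then 1–14 → 11 + 14 = 25 bp
Sorted largest to smallest: 101, 25 bp.

101, 25 bp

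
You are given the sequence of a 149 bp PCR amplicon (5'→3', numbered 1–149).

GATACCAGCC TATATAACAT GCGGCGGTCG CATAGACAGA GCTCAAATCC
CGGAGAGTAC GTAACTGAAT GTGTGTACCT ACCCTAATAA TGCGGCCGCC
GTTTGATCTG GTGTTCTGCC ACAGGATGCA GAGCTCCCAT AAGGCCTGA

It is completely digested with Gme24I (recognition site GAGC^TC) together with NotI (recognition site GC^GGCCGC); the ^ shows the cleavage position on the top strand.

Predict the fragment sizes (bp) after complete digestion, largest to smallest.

Gme24I sites (GAGCTC) start at positions 39, 131.
Gme24I cuts after base 4 of each site, so after positions 42, 134.
The NotI site (GCGGCCGC) starts at position 92.
NotI cuts after base 2 of each site, so after position 93.
Combined cut positions: 42, 93, 134.
Linear molecule, 3 cuts → 4 fragments:
  1–42 → 42 bp
  43–93 → 51 bp
  94–134 → 41 bp
  135–149 → 15 bp
Sorted largest to smallest: 51, 42, 41, 15 bp.

51, 42, 41, 15 bp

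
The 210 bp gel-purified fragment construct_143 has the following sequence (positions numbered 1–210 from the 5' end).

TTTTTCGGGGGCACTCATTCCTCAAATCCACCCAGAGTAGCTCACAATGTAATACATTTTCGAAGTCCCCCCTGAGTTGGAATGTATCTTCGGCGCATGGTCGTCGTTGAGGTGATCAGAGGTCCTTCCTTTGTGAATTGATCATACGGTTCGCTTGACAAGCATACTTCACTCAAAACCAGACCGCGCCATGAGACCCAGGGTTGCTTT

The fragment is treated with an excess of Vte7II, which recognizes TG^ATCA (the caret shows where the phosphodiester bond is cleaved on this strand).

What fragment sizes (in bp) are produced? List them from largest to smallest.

114, 70, 26 bp

Vte7II sites (TGATCA) start at positions 113, 139.
Vte7II cuts after base 2 of each site, so after positions 114, 140.
Linear molecule, 2 cuts → 3 fragments:
  1–114 → 114 bp
  115–140 → 26 bp
  141–210 → 70 bp
Sorted largest to smallest: 114, 70, 26 bp.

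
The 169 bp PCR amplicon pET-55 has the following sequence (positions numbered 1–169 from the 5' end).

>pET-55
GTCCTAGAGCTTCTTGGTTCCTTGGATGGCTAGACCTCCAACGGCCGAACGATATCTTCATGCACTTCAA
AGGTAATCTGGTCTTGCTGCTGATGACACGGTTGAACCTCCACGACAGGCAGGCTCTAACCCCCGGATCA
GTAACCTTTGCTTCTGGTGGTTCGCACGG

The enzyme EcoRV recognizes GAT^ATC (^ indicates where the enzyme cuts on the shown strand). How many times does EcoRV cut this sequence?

1

GATATC occurs starting at position 51.
EcoRV cuts at 1 site.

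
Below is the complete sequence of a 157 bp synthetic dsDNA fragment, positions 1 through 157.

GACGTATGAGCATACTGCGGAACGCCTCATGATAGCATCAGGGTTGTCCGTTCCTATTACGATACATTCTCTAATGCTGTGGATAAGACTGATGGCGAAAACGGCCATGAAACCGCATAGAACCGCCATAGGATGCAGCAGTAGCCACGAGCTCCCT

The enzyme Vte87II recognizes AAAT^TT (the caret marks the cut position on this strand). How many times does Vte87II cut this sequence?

No occurrence of AAATTT is present in the sequence.
Vte87II does not cut: 0 sites.

0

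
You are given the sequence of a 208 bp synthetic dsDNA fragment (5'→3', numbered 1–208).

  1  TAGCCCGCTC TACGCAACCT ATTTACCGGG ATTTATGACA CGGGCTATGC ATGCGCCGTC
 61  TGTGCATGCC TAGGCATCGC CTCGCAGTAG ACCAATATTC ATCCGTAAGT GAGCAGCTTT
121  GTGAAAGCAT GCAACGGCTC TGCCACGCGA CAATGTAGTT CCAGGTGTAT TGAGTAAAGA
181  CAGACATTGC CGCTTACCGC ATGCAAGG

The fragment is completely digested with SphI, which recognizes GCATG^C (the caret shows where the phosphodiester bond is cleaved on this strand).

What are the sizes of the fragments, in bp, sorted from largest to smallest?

SphI sites (GCATGC) start at positions 49, 64, 127, 199.
SphI cuts after base 5 of each site (before the last base), so after positions 53, 68, 131, 203.
Linear molecule, 4 cuts → 5 fragments:
  1–53 → 53 bp
  54–68 → 15 bp
  69–131 → 63 bp
  132–203 → 72 bp
  204–208 → 5 bp
Sorted largest to smallest: 72, 63, 53, 15, 5 bp.

72, 63, 53, 15, 5 bp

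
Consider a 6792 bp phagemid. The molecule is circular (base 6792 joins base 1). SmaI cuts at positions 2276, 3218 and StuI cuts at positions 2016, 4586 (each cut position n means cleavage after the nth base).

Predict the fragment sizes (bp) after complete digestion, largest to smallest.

4222, 1368, 942, 260 bp

Combined cut positions (sorted): 2016, 2276, 3218, 4586.
Circular molecule, 4 cuts → 4 fragments:
  2276 − 2016 = 260 bp
  3218 − 2276 = 942 bp
  4586 − 3218 = 1368 bp
  wrap: 6792 − 4586 + 2016 = 4222 bp
Sorted largest to smallest: 4222, 1368, 942, 260 bp.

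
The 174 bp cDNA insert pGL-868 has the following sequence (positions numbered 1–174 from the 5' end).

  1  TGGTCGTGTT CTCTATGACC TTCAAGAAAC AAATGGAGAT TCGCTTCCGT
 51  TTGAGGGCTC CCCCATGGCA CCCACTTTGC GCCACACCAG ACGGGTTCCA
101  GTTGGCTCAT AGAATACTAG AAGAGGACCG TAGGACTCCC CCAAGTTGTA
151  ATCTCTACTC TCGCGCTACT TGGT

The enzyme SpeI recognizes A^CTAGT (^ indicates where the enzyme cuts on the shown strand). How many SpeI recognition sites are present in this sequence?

0

No occurrence of ACTAGT is present in the sequence.
SpeI does not cut: 0 sites.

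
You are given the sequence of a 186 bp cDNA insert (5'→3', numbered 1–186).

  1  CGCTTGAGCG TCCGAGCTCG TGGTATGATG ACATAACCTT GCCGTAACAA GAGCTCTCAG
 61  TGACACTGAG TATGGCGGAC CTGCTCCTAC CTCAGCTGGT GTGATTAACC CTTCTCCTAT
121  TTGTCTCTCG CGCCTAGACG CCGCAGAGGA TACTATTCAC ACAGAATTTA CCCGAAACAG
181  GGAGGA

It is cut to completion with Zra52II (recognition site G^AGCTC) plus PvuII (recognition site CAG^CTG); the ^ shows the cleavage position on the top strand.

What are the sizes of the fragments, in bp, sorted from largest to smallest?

Zra52II sites (GAGCTC) start at positions 14, 51.
Zra52II cuts after the first base of each site, so after positions 14, 51.
The PvuII site (CAGCTG) starts at position 93.
PvuII cuts after base 3 of each site, so after position 95.
Combined cut positions: 14, 51, 95.
Linear molecule, 3 cuts → 4 fragments:
  1–14 → 14 bp
  15–51 → 37 bp
  52–95 → 44 bp
  96–186 → 91 bp
Sorted largest to smallest: 91, 44, 37, 14 bp.

91, 44, 37, 14 bp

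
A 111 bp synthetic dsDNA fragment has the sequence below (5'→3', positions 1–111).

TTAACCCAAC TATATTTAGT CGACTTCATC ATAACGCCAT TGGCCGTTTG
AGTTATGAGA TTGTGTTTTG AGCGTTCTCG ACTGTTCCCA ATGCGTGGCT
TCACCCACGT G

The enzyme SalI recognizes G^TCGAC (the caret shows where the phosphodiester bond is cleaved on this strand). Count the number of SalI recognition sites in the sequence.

1

GTCGAC occurs starting at position 19.
SalI cuts at 1 site.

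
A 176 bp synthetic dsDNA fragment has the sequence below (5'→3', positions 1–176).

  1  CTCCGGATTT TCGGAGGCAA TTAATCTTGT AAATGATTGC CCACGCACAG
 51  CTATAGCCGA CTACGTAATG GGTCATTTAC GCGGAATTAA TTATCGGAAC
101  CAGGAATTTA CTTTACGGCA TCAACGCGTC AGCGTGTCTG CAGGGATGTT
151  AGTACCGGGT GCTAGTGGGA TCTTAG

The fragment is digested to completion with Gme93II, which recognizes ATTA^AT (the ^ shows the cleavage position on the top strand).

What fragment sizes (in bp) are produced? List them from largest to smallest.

87, 66, 23 bp

Gme93II sites (ATTAAT) start at positions 20, 86.
Gme93II cuts after base 4 of each site, so after positions 23, 89.
Linear molecule, 2 cuts → 3 fragments:
  1–23 → 23 bp
  24–89 → 66 bp
  90–176 → 87 bp
Sorted largest to smallest: 87, 66, 23 bp.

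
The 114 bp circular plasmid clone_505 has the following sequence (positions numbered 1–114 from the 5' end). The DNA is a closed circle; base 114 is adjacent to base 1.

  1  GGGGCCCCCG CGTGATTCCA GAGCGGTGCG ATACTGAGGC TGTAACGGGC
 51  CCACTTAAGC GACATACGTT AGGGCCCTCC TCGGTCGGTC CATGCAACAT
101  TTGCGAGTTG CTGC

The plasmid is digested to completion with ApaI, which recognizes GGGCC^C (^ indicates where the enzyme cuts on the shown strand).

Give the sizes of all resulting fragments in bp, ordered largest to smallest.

ApaI sites (GGGCCC) start at positions 2, 47, 72.
ApaI cuts after base 5 of each site (before the last base), so after positions 6, 51, 76.
Circular molecule, 3 cuts → 3 fragments:
  7–51 → 45 bp
  52–76 → 25 bp
  77–114 then 1–6 → 38 + 6 = 44 bp
Sorted largest to smallest: 45, 44, 25 bp.

45, 44, 25 bp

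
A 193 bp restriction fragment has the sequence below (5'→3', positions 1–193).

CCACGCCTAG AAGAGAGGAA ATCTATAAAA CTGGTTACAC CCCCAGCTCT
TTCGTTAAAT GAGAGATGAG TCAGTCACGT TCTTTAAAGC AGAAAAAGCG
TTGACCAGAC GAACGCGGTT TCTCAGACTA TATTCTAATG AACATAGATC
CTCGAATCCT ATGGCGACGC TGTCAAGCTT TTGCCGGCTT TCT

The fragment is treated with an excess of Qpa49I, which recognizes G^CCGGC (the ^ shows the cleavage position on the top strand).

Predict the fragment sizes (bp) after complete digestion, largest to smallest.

183, 10 bp

The Qpa49I site (GCCGGC) starts at position 183.
Qpa49I cuts after the first base of each site, so after position 183.
Linear molecule, 1 cut → 2 fragments:
  1–183 → 183 bp
  184–193 → 10 bp
Sorted largest to smallest: 183, 10 bp.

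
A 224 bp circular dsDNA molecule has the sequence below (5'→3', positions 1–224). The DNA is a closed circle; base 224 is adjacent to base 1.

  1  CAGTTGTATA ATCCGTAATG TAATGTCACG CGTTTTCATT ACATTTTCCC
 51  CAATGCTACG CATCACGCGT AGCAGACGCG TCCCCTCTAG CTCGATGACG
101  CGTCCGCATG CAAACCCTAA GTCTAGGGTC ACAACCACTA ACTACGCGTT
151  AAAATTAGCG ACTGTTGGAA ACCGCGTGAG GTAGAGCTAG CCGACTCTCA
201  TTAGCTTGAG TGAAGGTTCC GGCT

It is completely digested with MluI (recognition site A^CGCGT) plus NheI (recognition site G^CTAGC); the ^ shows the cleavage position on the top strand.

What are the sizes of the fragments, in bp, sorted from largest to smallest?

MluI sites (ACGCGT) start at positions 28, 65, 76, 98, 144.
MluI cuts after the first base of each site, so after positions 28, 65, 76, 98, 144.
The NheI site (GCTAGC) starts at position 186.
NheI cuts after the first base of each site, so after position 186.
Combined cut positions: 28, 65, 76, 98, 144, 186.
Circular molecule, 6 cuts → 6 fragments:
  29–65 → 37 bp
  66–76 → 11 bp
  77–98 → 22 bp
  99–144 → 46 bp
  145–186 → 42 bp
  187–224 then 1–28 → 38 + 28 = 66 bp
Sorted largest to smallest: 66, 46, 42, 37, 22, 11 bp.

66, 46, 42, 37, 22, 11 bp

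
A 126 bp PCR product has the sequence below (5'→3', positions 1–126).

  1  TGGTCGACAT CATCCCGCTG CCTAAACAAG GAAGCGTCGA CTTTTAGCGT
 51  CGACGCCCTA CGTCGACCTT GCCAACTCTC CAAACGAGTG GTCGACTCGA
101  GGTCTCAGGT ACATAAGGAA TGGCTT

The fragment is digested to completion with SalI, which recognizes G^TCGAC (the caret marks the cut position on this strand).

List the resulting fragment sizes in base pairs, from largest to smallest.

35, 33, 29, 13, 13, 3 bp

SalI sites (GTCGAC) start at positions 3, 36, 49, 62, 91.
SalI cuts after the first base of each site, so after positions 3, 36, 49, 62, 91.
Linear molecule, 5 cuts → 6 fragments:
  1–3 → 3 bp
  4–36 → 33 bp
  37–49 → 13 bp
  50–62 → 13 bp
  63–91 → 29 bp
  92–126 → 35 bp
Sorted largest to smallest: 35, 33, 29, 13, 13, 3 bp.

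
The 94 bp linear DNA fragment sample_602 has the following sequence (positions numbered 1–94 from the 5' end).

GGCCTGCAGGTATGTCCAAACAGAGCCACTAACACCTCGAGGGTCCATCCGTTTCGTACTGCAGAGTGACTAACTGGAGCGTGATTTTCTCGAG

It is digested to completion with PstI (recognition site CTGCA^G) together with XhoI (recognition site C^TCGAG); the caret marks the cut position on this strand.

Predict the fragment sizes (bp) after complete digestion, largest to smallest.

28, 27, 26, 8, 5 bp

PstI sites (CTGCAG) start at positions 4, 59.
PstI cuts after base 5 of each site (before the last base), so after positions 8, 63.
XhoI sites (CTCGAG) start at positions 36, 89.
XhoI cuts after the first base of each site, so after positions 36, 89.
Combined cut positions: 8, 36, 63, 89.
Linear molecule, 4 cuts → 5 fragments:
  1–8 → 8 bp
  9–36 → 28 bp
  37–63 → 27 bp
  64–89 → 26 bp
  90–94 → 5 bp
Sorted largest to smallest: 28, 27, 26, 8, 5 bp.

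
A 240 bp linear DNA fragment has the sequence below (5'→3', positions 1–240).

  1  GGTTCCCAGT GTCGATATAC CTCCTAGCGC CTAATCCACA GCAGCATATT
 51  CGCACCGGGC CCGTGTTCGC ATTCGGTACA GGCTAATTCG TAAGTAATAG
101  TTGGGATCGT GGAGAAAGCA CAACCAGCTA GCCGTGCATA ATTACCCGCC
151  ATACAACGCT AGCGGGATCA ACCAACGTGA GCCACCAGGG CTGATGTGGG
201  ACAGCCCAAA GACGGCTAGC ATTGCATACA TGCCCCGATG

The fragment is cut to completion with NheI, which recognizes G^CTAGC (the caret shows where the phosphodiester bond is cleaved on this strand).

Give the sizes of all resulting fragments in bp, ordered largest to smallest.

127, 57, 31, 25 bp

NheI sites (GCTAGC) start at positions 127, 158, 215.
NheI cuts after the first base of each site, so after positions 127, 158, 215.
Linear molecule, 3 cuts → 4 fragments:
  1–127 → 127 bp
  128–158 → 31 bp
  159–215 → 57 bp
  216–240 → 25 bp
Sorted largest to smallest: 127, 57, 31, 25 bp.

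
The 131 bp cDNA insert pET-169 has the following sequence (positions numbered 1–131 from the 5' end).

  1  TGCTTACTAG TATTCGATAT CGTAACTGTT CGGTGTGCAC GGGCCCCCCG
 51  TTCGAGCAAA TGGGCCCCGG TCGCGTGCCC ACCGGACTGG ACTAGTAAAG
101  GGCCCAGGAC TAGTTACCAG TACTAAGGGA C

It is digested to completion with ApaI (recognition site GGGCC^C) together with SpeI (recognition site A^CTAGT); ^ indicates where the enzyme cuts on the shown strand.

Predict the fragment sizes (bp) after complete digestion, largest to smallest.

39, 25, 22, 21, 13, 6, 5 bp

ApaI sites (GGGCCC) start at positions 41, 62, 100.
ApaI cuts after base 5 of each site (before the last base), so after positions 45, 66, 104.
SpeI sites (ACTAGT) start at positions 6, 91, 109.
SpeI cuts after the first base of each site, so after positions 6, 91, 109.
Combined cut positions: 6, 45, 66, 91, 104, 109.
Linear molecule, 6 cuts → 7 fragments:
  1–6 → 6 bp
  7–45 → 39 bp
  46–66 → 21 bp
  67–91 → 25 bp
  92–104 → 13 bp
  105–109 → 5 bp
  110–131 → 22 bp
Sorted largest to smallest: 39, 25, 22, 21, 13, 6, 5 bp.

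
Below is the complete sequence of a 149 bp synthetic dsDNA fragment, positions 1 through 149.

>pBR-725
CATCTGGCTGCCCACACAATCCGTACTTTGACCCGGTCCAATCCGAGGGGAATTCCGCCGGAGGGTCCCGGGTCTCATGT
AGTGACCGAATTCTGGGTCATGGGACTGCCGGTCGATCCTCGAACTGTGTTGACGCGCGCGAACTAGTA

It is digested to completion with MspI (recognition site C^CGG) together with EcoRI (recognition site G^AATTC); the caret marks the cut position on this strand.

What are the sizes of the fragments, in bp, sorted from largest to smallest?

MspI sites (CCGG) start at positions 33, 58, 68, 109.
MspI cuts after the first base of each site, so after positions 33, 58, 68, 109.
EcoRI sites (GAATTC) start at positions 50, 88.
EcoRI cuts after the first base of each site, so after positions 50, 88.
Combined cut positions: 33, 50, 58, 68, 88, 109.
Linear molecule, 6 cuts → 7 fragments:
  1–33 → 33 bp
  34–50 → 17 bp
  51–58 → 8 bp
  59–68 → 10 bp
  69–88 → 20 bp
  89–109 → 21 bp
  110–149 → 40 bp
Sorted largest to smallest: 40, 33, 21, 20, 17, 10, 8 bp.

40, 33, 21, 20, 17, 10, 8 bp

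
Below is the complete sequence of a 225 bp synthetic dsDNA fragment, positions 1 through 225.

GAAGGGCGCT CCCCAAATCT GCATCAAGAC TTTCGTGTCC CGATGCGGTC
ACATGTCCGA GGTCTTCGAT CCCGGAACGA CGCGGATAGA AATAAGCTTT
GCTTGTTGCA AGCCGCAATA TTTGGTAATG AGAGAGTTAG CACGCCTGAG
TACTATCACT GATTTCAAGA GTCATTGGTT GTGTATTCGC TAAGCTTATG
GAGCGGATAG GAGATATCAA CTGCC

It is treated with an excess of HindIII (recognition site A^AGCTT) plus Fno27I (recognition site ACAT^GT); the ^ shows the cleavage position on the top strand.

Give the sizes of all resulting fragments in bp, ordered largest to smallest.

HindIII sites (AAGCTT) start at positions 94, 192.
HindIII cuts after the first base of each site, so after positions 94, 192.
The Fno27I site (ACATGT) starts at position 51.
Fno27I cuts after base 4 of each site, so after position 54.
Combined cut positions: 54, 94, 192.
Linear molecule, 3 cuts → 4 fragments:
  1–54 → 54 bp
  55–94 → 40 bp
  95–192 → 98 bp
  193–225 → 33 bp
Sorted largest to smallest: 98, 54, 40, 33 bp.

98, 54, 40, 33 bp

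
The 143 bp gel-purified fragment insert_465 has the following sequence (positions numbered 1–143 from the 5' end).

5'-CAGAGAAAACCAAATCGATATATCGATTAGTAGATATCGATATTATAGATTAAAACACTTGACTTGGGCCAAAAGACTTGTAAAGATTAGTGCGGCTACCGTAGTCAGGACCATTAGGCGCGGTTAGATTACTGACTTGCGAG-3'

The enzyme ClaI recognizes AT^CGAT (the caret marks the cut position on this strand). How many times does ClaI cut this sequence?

ATCGAT occurs starting at positions 14, 22, 36.
ClaI cuts at 3 sites.

3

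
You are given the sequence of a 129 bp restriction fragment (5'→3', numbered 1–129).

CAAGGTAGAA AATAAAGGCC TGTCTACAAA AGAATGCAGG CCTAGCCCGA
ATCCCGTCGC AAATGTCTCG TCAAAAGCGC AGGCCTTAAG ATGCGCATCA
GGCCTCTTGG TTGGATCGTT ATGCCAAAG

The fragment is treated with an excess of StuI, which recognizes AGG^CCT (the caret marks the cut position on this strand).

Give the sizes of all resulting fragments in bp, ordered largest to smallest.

StuI sites (AGGCCT) start at positions 16, 38, 81, 100.
StuI cuts after base 3 of each site, so after positions 18, 40, 83, 102.
Linear molecule, 4 cuts → 5 fragments:
  1–18 → 18 bp
  19–40 → 22 bp
  41–83 → 43 bp
  84–102 → 19 bp
  103–129 → 27 bp
Sorted largest to smallest: 43, 27, 22, 19, 18 bp.

43, 27, 22, 19, 18 bp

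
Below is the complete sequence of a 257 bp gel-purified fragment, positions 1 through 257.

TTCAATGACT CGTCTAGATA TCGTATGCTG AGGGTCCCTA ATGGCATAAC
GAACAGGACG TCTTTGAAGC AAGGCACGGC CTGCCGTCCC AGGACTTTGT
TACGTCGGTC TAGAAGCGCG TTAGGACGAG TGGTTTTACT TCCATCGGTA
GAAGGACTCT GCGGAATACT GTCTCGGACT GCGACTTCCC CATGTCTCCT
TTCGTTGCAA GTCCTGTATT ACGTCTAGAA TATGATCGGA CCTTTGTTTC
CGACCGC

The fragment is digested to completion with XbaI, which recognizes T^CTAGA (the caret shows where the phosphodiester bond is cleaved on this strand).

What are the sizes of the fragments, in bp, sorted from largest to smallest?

115, 96, 33, 13 bp

XbaI sites (TCTAGA) start at positions 13, 109, 224.
XbaI cuts after the first base of each site, so after positions 13, 109, 224.
Linear molecule, 3 cuts → 4 fragments:
  1–13 → 13 bp
  14–109 → 96 bp
  110–224 → 115 bp
  225–257 → 33 bp
Sorted largest to smallest: 115, 96, 33, 13 bp.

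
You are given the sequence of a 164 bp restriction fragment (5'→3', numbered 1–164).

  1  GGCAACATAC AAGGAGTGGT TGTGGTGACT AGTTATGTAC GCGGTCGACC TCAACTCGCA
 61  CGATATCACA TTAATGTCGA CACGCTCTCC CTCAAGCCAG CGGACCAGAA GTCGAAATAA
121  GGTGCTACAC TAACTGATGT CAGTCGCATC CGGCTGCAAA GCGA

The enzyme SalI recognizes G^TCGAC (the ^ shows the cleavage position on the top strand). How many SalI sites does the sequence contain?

2

GTCGAC occurs starting at positions 44, 76.
SalI cuts at 2 sites.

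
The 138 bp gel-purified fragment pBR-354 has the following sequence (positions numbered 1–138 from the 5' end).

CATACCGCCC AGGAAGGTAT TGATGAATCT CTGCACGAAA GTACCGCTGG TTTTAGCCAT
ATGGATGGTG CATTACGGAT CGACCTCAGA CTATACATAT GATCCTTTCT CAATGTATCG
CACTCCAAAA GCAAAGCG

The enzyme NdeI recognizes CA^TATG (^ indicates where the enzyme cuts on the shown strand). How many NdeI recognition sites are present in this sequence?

CATATG occurs starting at positions 58, 96.
NdeI cuts at 2 sites.

2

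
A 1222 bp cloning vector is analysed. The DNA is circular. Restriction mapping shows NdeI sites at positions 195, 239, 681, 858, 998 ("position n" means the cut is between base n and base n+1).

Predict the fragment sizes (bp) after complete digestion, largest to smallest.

Circular molecule, 5 cuts → 5 fragments:
  239 − 195 = 44 bp
  681 − 239 = 442 bp
  858 − 681 = 177 bp
  998 − 858 = 140 bp
  wrap: 1222 − 998 + 195 = 419 bp
Sorted largest to smallest: 442, 419, 177, 140, 44 bp.

442, 419, 177, 140, 44 bp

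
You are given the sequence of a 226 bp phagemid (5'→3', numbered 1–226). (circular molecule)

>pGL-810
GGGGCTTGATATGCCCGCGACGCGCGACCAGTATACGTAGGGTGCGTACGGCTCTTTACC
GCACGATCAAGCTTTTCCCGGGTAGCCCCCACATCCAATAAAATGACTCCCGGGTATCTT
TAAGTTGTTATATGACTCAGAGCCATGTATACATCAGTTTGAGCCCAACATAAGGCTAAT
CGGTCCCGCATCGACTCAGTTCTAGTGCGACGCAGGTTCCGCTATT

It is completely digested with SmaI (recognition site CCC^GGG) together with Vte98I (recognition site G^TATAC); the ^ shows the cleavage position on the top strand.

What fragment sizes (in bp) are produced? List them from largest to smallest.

110, 48, 36, 32 bp

SmaI sites (CCCGGG) start at positions 77, 109.
SmaI cuts after base 3 of each site, so after positions 79, 111.
Vte98I sites (GTATAC) start at positions 31, 147.
Vte98I cuts after the first base of each site, so after positions 31, 147.
Combined cut positions: 31, 79, 111, 147.
Circular molecule, 4 cuts → 4 fragments:
  32–79 → 48 bp
  80–111 → 32 bp
  112–147 → 36 bp
  148–226 then 1–31 → 79 + 31 = 110 bp
Sorted largest to smallest: 110, 48, 36, 32 bp.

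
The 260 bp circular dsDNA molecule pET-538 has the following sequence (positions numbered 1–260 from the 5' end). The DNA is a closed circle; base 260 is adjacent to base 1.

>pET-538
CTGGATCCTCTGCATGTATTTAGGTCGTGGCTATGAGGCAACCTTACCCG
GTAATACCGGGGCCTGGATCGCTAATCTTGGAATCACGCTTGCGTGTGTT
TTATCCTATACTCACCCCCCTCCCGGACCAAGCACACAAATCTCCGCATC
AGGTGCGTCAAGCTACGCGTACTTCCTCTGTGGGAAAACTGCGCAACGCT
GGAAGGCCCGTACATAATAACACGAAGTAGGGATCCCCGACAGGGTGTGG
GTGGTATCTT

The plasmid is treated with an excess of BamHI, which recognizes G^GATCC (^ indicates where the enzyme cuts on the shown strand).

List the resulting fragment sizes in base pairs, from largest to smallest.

BamHI sites (GGATCC) start at positions 3, 231.
BamHI cuts after the first base of each site, so after positions 3, 231.
Circular molecule, 2 cuts → 2 fragments:
  4–231 → 228 bp
  232–260 then 1–3 → 29 + 3 = 32 bp
Sorted largest to smallest: 228, 32 bp.

228, 32 bp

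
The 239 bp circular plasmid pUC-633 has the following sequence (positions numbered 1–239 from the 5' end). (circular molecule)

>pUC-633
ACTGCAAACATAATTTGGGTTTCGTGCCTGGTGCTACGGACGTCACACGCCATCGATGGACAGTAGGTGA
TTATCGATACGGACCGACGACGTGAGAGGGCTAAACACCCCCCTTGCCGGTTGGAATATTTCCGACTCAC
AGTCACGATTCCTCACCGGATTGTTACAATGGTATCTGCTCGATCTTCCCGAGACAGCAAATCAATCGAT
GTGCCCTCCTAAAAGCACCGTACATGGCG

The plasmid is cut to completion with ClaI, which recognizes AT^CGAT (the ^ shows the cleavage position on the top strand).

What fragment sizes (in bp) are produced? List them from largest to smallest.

ClaI sites (ATCGAT) start at positions 52, 73, 205.
ClaI cuts after base 2 of each site, so after positions 53, 74, 206.
Circular molecule, 3 cuts → 3 fragments:
  54–74 → 21 bp
  75–206 → 132 bp
  207–239 then 1–53 → 33 + 53 = 86 bp
Sorted largest to smallest: 132, 86, 21 bp.

132, 86, 21 bp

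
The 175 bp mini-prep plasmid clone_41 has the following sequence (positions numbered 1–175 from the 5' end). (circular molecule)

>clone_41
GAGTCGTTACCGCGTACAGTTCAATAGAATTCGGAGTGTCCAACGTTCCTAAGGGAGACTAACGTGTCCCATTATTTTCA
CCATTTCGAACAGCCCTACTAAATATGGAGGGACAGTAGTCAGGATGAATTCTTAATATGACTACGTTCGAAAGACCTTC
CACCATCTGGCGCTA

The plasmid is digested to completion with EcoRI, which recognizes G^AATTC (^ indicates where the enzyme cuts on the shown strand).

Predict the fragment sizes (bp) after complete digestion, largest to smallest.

100, 75 bp

EcoRI sites (GAATTC) start at positions 27, 127.
EcoRI cuts after the first base of each site, so after positions 27, 127.
Circular molecule, 2 cuts → 2 fragments:
  28–127 → 100 bp
  128–175 then 1–27 → 48 + 27 = 75 bp
Sorted largest to smallest: 100, 75 bp.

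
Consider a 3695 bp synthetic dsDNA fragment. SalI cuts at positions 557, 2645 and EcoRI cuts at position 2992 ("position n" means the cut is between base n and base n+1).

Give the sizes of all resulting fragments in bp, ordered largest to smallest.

2088, 703, 557, 347 bp

Combined cut positions (sorted): 557, 2645, 2992.
Linear molecule, 3 cuts → 4 fragments:
  557 − 0 = 557 bp
  2645 − 557 = 2088 bp
  2992 − 2645 = 347 bp
  3695 − 2992 = 703 bp
Sorted largest to smallest: 2088, 703, 557, 347 bp.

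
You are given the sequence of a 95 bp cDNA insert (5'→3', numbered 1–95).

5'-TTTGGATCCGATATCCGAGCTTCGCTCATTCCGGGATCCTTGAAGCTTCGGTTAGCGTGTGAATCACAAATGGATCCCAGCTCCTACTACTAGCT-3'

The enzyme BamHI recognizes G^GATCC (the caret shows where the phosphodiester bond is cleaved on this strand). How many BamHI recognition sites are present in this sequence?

GGATCC occurs starting at positions 4, 34, 72.
BamHI cuts at 3 sites.

3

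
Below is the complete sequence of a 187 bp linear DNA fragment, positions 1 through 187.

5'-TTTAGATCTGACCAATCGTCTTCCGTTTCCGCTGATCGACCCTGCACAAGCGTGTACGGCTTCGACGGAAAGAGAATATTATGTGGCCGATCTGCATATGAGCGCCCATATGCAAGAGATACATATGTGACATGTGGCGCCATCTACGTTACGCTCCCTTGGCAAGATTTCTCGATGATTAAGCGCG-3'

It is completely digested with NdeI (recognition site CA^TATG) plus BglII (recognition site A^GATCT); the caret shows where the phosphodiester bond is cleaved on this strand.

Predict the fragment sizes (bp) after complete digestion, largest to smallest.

92, 64, 15, 12, 4 bp

NdeI sites (CATATG) start at positions 95, 107, 122.
NdeI cuts after base 2 of each site, so after positions 96, 108, 123.
The BglII site (AGATCT) starts at position 4.
BglII cuts after the first base of each site, so after position 4.
Combined cut positions: 4, 96, 108, 123.
Linear molecule, 4 cuts → 5 fragments:
  1–4 → 4 bp
  5–96 → 92 bp
  97–108 → 12 bp
  109–123 → 15 bp
  124–187 → 64 bp
Sorted largest to smallest: 92, 64, 15, 12, 4 bp.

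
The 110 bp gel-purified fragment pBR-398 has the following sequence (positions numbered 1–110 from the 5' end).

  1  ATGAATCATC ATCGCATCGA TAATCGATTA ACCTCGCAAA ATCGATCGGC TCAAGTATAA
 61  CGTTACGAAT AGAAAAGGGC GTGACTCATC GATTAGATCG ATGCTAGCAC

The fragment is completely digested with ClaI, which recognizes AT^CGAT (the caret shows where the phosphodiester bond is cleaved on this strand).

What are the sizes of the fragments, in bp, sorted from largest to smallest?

47, 18, 17, 12, 9, 7 bp

ClaI sites (ATCGAT) start at positions 16, 23, 41, 88, 97.
ClaI cuts after base 2 of each site, so after positions 17, 24, 42, 89, 98.
Linear molecule, 5 cuts → 6 fragments:
  1–17 → 17 bp
  18–24 → 7 bp
  25–42 → 18 bp
  43–89 → 47 bp
  90–98 → 9 bp
  99–110 → 12 bp
Sorted largest to smallest: 47, 18, 17, 12, 9, 7 bp.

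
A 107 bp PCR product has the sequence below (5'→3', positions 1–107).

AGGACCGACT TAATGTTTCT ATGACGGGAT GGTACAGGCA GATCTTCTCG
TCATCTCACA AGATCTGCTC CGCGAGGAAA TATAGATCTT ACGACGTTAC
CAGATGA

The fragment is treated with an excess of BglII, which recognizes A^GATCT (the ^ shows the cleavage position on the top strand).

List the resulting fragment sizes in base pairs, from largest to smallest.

40, 23, 23, 21 bp

BglII sites (AGATCT) start at positions 40, 61, 84.
BglII cuts after the first base of each site, so after positions 40, 61, 84.
Linear molecule, 3 cuts → 4 fragments:
  1–40 → 40 bp
  41–61 → 21 bp
  62–84 → 23 bp
  85–107 → 23 bp
Sorted largest to smallest: 40, 23, 23, 21 bp.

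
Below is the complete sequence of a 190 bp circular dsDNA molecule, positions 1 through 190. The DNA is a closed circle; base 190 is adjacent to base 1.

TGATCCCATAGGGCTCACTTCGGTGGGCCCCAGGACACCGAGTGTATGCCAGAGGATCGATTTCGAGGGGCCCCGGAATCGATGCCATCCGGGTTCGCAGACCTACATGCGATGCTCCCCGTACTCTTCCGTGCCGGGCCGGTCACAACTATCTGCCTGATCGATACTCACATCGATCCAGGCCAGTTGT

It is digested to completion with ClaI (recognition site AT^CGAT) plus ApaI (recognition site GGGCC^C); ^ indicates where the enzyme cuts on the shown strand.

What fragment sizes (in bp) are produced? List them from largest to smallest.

82, 46, 28, 15, 12, 7 bp

ClaI sites (ATCGAT) start at positions 56, 78, 160, 172.
ClaI cuts after base 2 of each site, so after positions 57, 79, 161, 173.
ApaI sites (GGGCCC) start at positions 25, 68.
ApaI cuts after base 5 of each site (before the last base), so after positions 29, 72.
Combined cut positions: 29, 57, 72, 79, 161, 173.
Circular molecule, 6 cuts → 6 fragments:
  30–57 → 28 bp
  58–72 → 15 bp
  73–79 → 7 bp
  80–161 → 82 bp
  162–173 → 12 bp
  174–190 then 1–29 → 17 + 29 = 46 bp
Sorted largest to smallest: 82, 46, 28, 15, 12, 7 bp.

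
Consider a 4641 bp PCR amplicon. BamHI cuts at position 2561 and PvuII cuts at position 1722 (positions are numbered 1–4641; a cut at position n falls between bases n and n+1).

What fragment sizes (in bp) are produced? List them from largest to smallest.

2080, 1722, 839 bp

Combined cut positions (sorted): 1722, 2561.
Linear molecule, 2 cuts → 3 fragments:
  1722 − 0 = 1722 bp
  2561 − 1722 = 839 bp
  4641 − 2561 = 2080 bp
Sorted largest to smallest: 2080, 1722, 839 bp.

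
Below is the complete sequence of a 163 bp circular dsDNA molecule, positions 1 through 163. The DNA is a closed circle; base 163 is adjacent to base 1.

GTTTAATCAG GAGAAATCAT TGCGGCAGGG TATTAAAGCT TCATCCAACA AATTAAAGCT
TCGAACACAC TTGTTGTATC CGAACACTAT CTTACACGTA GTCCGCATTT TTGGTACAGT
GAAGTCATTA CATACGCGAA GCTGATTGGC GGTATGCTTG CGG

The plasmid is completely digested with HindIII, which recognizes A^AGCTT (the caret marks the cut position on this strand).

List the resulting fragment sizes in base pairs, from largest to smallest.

143, 20 bp

HindIII sites (AAGCTT) start at positions 36, 56.
HindIII cuts after the first base of each site, so after positions 36, 56.
Circular molecule, 2 cuts → 2 fragments:
  37–56 → 20 bp
  57–163 then 1–36 → 107 + 36 = 143 bp
Sorted largest to smallest: 143, 20 bp.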